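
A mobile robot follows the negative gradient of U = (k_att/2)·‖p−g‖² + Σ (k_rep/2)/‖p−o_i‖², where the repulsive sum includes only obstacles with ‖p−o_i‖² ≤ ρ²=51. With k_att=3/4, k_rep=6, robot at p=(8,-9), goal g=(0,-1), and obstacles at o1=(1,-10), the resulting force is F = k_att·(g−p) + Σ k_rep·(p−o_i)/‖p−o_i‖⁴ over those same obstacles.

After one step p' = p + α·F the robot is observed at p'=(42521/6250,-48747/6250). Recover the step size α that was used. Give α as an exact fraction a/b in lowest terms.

α = 1/5

F_att = 3/4·(g−p) = 3/4·(-8,8) = (-6.0000,6.0000)
o1: d²=50 ≤ ρ²=51; F_rep = 6·(7,1)/50² = (0.0168,0.0024)
F = F_att + ΣF_rep = (-5.9832,6.0024)
Δp = p'−p = (-1.1966,1.2005); α = Δx/Fx = (-7479/6250) / (-7479/1250) = 1/5
check: Δy/Fy = (7503/6250) / (7503/1250) = 1/5 ✓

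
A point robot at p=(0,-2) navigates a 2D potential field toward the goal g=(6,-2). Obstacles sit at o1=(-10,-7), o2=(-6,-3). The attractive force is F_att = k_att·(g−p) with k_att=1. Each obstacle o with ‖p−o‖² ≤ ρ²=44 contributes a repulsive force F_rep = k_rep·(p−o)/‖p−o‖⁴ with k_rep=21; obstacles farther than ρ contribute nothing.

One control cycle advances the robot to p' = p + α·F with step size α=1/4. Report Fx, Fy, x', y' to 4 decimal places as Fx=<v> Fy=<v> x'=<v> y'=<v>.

Fx=6.0920 Fy=0.0153 x'=1.5230 y'=-1.9962

F_att = 1·(g−p) = 1·(6,0) = (6.0000,0.0000)
o1: d²=125 > ρ²=44 → inactive
o2: d²=37 ≤ ρ²=44; F_rep = 21·(6,1)/37² = (0.0920,0.0153)
F = F_att + ΣF_rep = (6.0920,0.0153)
p' = p + 1/4·F = (1.5230,-1.9962)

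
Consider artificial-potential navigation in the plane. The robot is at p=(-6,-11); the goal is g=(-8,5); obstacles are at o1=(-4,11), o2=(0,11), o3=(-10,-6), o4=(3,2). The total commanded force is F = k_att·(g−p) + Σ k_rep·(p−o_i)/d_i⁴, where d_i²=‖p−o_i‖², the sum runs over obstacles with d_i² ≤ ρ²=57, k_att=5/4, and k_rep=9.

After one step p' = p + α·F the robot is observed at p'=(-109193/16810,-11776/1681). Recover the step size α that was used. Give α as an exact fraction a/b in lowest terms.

α = 1/5

F_att = 5/4·(g−p) = 5/4·(-2,16) = (-2.5000,20.0000)
o1: d²=488 > ρ²=57 → inactive
o2: d²=520 > ρ²=57 → inactive
o3: d²=41 ≤ ρ²=57; F_rep = 9·(4,-5)/41² = (0.0214,-0.0268)
o4: d²=250 > ρ²=57 → inactive
F = F_att + ΣF_rep = (-2.4786,19.9732)
Δp = p'−p = (-0.4957,3.9946); α = Δx/Fx = (-8333/16810) / (-8333/3362) = 1/5
check: Δy/Fy = (6715/1681) / (33575/1681) = 1/5 ✓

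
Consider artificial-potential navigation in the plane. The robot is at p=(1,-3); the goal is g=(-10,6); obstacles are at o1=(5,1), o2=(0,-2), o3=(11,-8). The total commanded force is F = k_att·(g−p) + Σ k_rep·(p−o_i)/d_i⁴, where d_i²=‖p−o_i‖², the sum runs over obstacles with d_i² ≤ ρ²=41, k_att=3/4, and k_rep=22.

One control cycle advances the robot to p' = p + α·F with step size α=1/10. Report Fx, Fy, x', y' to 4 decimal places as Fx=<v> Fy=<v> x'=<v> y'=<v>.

F_att = 3/4·(g−p) = 3/4·(-11,9) = (-8.2500,6.7500)
o1: d²=32 ≤ ρ²=41; F_rep = 22·(-4,-4)/32² = (-0.0859,-0.0859)
o2: d²=2 ≤ ρ²=41; F_rep = 22·(1,-1)/2² = (5.5000,-5.5000)
o3: d²=125 > ρ²=41 → inactive
F = F_att + ΣF_rep = (-2.8359,1.1641)
p' = p + 1/10·F = (0.7164,-2.8836)

Fx=-2.8359 Fy=1.1641 x'=0.7164 y'=-2.8836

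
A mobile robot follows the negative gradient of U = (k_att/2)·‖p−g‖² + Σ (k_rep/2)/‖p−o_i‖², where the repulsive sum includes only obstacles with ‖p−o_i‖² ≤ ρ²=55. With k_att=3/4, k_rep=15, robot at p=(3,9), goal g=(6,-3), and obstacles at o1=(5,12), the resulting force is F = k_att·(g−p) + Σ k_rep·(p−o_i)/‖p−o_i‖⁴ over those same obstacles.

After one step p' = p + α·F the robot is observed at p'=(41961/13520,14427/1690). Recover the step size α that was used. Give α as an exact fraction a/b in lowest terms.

α = 1/20

F_att = 3/4·(g−p) = 3/4·(3,-12) = (2.2500,-9.0000)
o1: d²=13 ≤ ρ²=55; F_rep = 15·(-2,-3)/13² = (-0.1775,-0.2663)
F = F_att + ΣF_rep = (2.0725,-9.2663)
Δp = p'−p = (0.1036,-0.4633); α = Δx/Fx = (1401/13520) / (1401/676) = 1/20
check: Δy/Fy = (-783/1690) / (-1566/169) = 1/20 ✓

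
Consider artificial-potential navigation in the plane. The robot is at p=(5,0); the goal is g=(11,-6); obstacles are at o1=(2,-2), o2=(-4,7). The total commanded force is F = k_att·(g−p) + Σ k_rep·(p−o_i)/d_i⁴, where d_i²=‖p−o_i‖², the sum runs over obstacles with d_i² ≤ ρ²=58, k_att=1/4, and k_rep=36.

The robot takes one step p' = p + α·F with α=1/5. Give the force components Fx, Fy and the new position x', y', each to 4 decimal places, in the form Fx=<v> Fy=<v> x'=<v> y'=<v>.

Fx=2.1391 Fy=-1.0740 x'=5.4278 y'=-0.2148

F_att = 1/4·(g−p) = 1/4·(6,-6) = (1.5000,-1.5000)
o1: d²=13 ≤ ρ²=58; F_rep = 36·(3,2)/13² = (0.6391,0.4260)
o2: d²=130 > ρ²=58 → inactive
F = F_att + ΣF_rep = (2.1391,-1.0740)
p' = p + 1/5·F = (5.4278,-0.2148)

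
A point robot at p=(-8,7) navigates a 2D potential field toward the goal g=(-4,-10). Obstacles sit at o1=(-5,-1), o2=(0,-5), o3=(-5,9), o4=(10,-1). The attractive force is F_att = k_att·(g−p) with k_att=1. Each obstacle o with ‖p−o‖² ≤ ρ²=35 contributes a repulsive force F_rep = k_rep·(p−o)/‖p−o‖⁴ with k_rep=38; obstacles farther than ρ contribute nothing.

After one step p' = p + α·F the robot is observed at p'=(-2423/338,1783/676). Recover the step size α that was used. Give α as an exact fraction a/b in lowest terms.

F_att = 1·(g−p) = 1·(4,-17) = (4.0000,-17.0000)
o1: d²=73 > ρ²=35 → inactive
o2: d²=208 > ρ²=35 → inactive
o3: d²=13 ≤ ρ²=35; F_rep = 38·(-3,-2)/13² = (-0.6746,-0.4497)
o4: d²=388 > ρ²=35 → inactive
F = F_att + ΣF_rep = (3.3254,-17.4497)
Δp = p'−p = (0.8314,-4.3624); α = Δx/Fx = (281/338) / (562/169) = 1/4
check: Δy/Fy = (-2949/676) / (-2949/169) = 1/4 ✓

α = 1/4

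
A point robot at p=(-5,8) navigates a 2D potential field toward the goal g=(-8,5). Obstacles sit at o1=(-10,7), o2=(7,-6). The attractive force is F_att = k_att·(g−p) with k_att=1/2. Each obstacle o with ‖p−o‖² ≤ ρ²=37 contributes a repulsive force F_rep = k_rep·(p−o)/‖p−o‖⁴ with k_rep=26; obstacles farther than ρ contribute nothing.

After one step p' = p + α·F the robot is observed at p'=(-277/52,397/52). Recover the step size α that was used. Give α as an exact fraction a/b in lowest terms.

α = 1/4

F_att = 1/2·(g−p) = 1/2·(-3,-3) = (-1.5000,-1.5000)
o1: d²=26 ≤ ρ²=37; F_rep = 26·(5,1)/26² = (0.1923,0.0385)
o2: d²=340 > ρ²=37 → inactive
F = F_att + ΣF_rep = (-1.3077,-1.4615)
Δp = p'−p = (-0.3269,-0.3654); α = Δx/Fx = (-17/52) / (-17/13) = 1/4
check: Δy/Fy = (-19/52) / (-19/13) = 1/4 ✓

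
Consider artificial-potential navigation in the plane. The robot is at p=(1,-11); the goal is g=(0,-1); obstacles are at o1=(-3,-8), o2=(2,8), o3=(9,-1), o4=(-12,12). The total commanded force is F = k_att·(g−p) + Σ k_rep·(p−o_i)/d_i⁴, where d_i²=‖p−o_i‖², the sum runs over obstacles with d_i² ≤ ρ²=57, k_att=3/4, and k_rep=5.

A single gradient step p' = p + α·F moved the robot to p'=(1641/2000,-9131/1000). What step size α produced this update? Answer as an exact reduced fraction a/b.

F_att = 3/4·(g−p) = 3/4·(-1,10) = (-0.7500,7.5000)
o1: d²=25 ≤ ρ²=57; F_rep = 5·(4,-3)/25² = (0.0320,-0.0240)
o2: d²=362 > ρ²=57 → inactive
o3: d²=164 > ρ²=57 → inactive
o4: d²=698 > ρ²=57 → inactive
F = F_att + ΣF_rep = (-0.7180,7.4760)
Δp = p'−p = (-0.1795,1.8690); α = Δx/Fx = (-359/2000) / (-359/500) = 1/4
check: Δy/Fy = (1869/1000) / (1869/250) = 1/4 ✓

α = 1/4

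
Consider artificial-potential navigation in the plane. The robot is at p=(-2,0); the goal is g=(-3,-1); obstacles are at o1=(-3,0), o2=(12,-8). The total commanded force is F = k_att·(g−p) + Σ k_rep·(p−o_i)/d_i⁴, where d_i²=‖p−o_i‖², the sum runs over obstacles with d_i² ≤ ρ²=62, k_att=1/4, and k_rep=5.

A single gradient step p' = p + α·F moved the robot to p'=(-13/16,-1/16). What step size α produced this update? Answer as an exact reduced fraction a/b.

F_att = 1/4·(g−p) = 1/4·(-1,-1) = (-0.2500,-0.2500)
o1: d²=1 ≤ ρ²=62; F_rep = 5·(1,0)/1² = (5.0000,0.0000)
o2: d²=260 > ρ²=62 → inactive
F = F_att + ΣF_rep = (4.7500,-0.2500)
Δp = p'−p = (1.1875,-0.0625); α = Δx/Fx = (19/16) / (19/4) = 1/4
check: Δy/Fy = (-1/16) / (-1/4) = 1/4 ✓

α = 1/4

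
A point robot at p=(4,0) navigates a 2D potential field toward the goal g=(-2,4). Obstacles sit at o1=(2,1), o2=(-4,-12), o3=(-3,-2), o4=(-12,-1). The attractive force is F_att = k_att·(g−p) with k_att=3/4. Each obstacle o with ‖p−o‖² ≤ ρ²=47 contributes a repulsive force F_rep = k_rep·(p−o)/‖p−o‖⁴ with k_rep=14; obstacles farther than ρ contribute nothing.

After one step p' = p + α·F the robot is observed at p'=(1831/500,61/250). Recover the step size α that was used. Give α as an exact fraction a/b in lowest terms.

α = 1/10

F_att = 3/4·(g−p) = 3/4·(-6,4) = (-4.5000,3.0000)
o1: d²=5 ≤ ρ²=47; F_rep = 14·(2,-1)/5² = (1.1200,-0.5600)
o2: d²=208 > ρ²=47 → inactive
o3: d²=53 > ρ²=47 → inactive
o4: d²=257 > ρ²=47 → inactive
F = F_att + ΣF_rep = (-3.3800,2.4400)
Δp = p'−p = (-0.3380,0.2440); α = Δx/Fx = (-169/500) / (-169/50) = 1/10
check: Δy/Fy = (61/250) / (61/25) = 1/10 ✓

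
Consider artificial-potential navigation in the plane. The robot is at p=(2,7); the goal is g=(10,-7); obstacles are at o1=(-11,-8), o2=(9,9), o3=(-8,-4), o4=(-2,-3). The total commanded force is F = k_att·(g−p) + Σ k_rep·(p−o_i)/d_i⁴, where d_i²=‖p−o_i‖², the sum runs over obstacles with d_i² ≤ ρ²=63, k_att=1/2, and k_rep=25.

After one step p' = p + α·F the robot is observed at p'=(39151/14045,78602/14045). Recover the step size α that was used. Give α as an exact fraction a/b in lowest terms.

F_att = 1/2·(g−p) = 1/2·(8,-14) = (4.0000,-7.0000)
o1: d²=394 > ρ²=63 → inactive
o2: d²=53 ≤ ρ²=63; F_rep = 25·(-7,-2)/53² = (-0.0623,-0.0178)
o3: d²=221 > ρ²=63 → inactive
o4: d²=116 > ρ²=63 → inactive
F = F_att + ΣF_rep = (3.9377,-7.0178)
Δp = p'−p = (0.7875,-1.4036); α = Δx/Fx = (11061/14045) / (11061/2809) = 1/5
check: Δy/Fy = (-19713/14045) / (-19713/2809) = 1/5 ✓

α = 1/5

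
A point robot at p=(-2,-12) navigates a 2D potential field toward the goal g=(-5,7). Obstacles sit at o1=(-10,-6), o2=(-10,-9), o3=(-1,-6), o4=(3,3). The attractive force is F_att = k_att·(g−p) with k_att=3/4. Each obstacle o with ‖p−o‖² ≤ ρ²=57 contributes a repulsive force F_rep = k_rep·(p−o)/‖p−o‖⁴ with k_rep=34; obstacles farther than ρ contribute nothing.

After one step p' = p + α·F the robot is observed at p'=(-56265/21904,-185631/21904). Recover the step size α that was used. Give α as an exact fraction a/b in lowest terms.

α = 1/4

F_att = 3/4·(g−p) = 3/4·(-3,19) = (-2.2500,14.2500)
o1: d²=100 > ρ²=57 → inactive
o2: d²=73 > ρ²=57 → inactive
o3: d²=37 ≤ ρ²=57; F_rep = 34·(-1,-6)/37² = (-0.0248,-0.1490)
o4: d²=250 > ρ²=57 → inactive
F = F_att + ΣF_rep = (-2.2748,14.1010)
Δp = p'−p = (-0.5687,3.5252); α = Δx/Fx = (-12457/21904) / (-12457/5476) = 1/4
check: Δy/Fy = (77217/21904) / (77217/5476) = 1/4 ✓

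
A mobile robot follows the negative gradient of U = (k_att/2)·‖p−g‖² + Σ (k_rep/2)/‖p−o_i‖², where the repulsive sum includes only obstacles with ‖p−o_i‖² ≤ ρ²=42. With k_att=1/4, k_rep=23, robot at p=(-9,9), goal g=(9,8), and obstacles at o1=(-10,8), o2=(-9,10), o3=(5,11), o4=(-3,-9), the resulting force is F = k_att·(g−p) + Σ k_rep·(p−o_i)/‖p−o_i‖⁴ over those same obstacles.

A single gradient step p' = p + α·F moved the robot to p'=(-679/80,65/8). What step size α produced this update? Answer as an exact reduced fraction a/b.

α = 1/20

F_att = 1/4·(g−p) = 1/4·(18,-1) = (4.5000,-0.2500)
o1: d²=2 ≤ ρ²=42; F_rep = 23·(1,1)/2² = (5.7500,5.7500)
o2: d²=1 ≤ ρ²=42; F_rep = 23·(0,-1)/1² = (0.0000,-23.0000)
o3: d²=200 > ρ²=42 → inactive
o4: d²=360 > ρ²=42 → inactive
F = F_att + ΣF_rep = (10.2500,-17.5000)
Δp = p'−p = (0.5125,-0.8750); α = Δx/Fx = (41/80) / (41/4) = 1/20
check: Δy/Fy = (-7/8) / (-35/2) = 1/20 ✓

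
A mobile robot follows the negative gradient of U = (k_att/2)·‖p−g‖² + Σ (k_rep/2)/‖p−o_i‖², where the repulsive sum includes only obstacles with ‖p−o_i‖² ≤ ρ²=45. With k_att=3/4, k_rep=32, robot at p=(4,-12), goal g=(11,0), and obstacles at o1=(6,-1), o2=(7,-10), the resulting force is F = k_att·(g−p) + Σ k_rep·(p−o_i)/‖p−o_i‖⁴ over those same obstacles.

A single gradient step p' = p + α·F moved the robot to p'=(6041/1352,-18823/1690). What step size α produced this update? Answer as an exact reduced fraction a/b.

α = 1/10

F_att = 3/4·(g−p) = 3/4·(7,12) = (5.2500,9.0000)
o1: d²=125 > ρ²=45 → inactive
o2: d²=13 ≤ ρ²=45; F_rep = 32·(-3,-2)/13² = (-0.5680,-0.3787)
F = F_att + ΣF_rep = (4.6820,8.6213)
Δp = p'−p = (0.4682,0.8621); α = Δx/Fx = (633/1352) / (3165/676) = 1/10
check: Δy/Fy = (1457/1690) / (1457/169) = 1/10 ✓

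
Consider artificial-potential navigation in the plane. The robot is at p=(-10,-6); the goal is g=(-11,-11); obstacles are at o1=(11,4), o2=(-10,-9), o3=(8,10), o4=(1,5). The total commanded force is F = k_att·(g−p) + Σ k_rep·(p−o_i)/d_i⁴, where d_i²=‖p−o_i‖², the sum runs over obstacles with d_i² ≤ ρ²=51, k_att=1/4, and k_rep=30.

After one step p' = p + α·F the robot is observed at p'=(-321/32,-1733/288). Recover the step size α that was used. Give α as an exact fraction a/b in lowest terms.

F_att = 1/4·(g−p) = 1/4·(-1,-5) = (-0.2500,-1.2500)
o1: d²=541 > ρ²=51 → inactive
o2: d²=9 ≤ ρ²=51; F_rep = 30·(0,3)/9² = (0.0000,1.1111)
o3: d²=580 > ρ²=51 → inactive
o4: d²=242 > ρ²=51 → inactive
F = F_att + ΣF_rep = (-0.2500,-0.1389)
Δp = p'−p = (-0.0312,-0.0174); α = Δx/Fx = (-1/32) / (-1/4) = 1/8
check: Δy/Fy = (-5/288) / (-5/36) = 1/8 ✓

α = 1/8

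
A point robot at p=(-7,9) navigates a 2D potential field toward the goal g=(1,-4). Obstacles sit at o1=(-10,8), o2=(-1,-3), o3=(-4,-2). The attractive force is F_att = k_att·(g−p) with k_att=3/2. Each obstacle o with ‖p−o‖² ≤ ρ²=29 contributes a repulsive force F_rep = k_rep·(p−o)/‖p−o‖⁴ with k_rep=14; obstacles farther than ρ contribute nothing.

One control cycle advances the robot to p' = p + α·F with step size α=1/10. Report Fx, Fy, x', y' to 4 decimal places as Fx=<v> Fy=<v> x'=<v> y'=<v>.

Fx=12.4200 Fy=-19.3600 x'=-5.7580 y'=7.0640

F_att = 3/2·(g−p) = 3/2·(8,-13) = (12.0000,-19.5000)
o1: d²=10 ≤ ρ²=29; F_rep = 14·(3,1)/10² = (0.4200,0.1400)
o2: d²=180 > ρ²=29 → inactive
o3: d²=130 > ρ²=29 → inactive
F = F_att + ΣF_rep = (12.4200,-19.3600)
p' = p + 1/10·F = (-5.7580,7.0640)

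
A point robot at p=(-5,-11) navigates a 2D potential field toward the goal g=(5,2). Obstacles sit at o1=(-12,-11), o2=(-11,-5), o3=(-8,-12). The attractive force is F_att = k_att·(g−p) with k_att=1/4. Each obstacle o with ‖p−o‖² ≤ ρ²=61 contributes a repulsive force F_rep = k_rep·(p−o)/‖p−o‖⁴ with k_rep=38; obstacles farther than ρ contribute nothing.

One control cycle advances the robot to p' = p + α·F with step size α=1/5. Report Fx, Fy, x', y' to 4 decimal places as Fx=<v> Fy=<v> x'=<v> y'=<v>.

F_att = 1/4·(g−p) = 1/4·(10,13) = (2.5000,3.2500)
o1: d²=49 ≤ ρ²=61; F_rep = 38·(7,0)/49² = (0.1108,0.0000)
o2: d²=72 > ρ²=61 → inactive
o3: d²=10 ≤ ρ²=61; F_rep = 38·(3,1)/10² = (1.1400,0.3800)
F = F_att + ΣF_rep = (3.7508,3.6300)
p' = p + 1/5·F = (-4.2498,-10.2740)

Fx=3.7508 Fy=3.6300 x'=-4.2498 y'=-10.2740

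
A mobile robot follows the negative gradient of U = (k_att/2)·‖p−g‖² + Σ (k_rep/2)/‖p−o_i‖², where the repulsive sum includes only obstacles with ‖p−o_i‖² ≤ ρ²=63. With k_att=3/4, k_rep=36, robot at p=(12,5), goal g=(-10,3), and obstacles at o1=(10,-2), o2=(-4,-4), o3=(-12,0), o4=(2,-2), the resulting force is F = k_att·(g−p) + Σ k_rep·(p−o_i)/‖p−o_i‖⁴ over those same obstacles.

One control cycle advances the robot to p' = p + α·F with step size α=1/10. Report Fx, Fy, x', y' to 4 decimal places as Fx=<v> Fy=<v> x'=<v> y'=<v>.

F_att = 3/4·(g−p) = 3/4·(-22,-2) = (-16.5000,-1.5000)
o1: d²=53 ≤ ρ²=63; F_rep = 36·(2,7)/53² = (0.0256,0.0897)
o2: d²=337 > ρ²=63 → inactive
o3: d²=601 > ρ²=63 → inactive
o4: d²=149 > ρ²=63 → inactive
F = F_att + ΣF_rep = (-16.4744,-1.4103)
p' = p + 1/10·F = (10.3526,4.8590)

Fx=-16.4744 Fy=-1.4103 x'=10.3526 y'=4.8590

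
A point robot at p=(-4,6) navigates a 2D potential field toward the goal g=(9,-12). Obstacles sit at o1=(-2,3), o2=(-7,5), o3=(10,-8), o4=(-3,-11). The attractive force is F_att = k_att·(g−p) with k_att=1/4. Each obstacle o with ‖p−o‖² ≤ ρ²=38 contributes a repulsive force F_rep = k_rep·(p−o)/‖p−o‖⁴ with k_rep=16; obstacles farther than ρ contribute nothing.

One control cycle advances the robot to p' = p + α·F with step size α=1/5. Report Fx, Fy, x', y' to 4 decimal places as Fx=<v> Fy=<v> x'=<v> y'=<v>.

Fx=3.5407 Fy=-4.0560 x'=-3.2919 y'=5.1888

F_att = 1/4·(g−p) = 1/4·(13,-18) = (3.2500,-4.5000)
o1: d²=13 ≤ ρ²=38; F_rep = 16·(-2,3)/13² = (-0.1893,0.2840)
o2: d²=10 ≤ ρ²=38; F_rep = 16·(3,1)/10² = (0.4800,0.1600)
o3: d²=392 > ρ²=38 → inactive
o4: d²=290 > ρ²=38 → inactive
F = F_att + ΣF_rep = (3.5407,-4.0560)
p' = p + 1/5·F = (-3.2919,5.1888)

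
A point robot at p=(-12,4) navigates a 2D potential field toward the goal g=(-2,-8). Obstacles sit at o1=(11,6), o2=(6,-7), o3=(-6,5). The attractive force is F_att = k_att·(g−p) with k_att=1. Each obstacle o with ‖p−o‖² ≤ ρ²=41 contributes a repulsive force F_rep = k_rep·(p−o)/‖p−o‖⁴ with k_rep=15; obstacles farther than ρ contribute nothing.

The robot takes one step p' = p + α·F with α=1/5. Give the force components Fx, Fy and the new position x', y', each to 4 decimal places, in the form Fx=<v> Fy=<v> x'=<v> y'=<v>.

Fx=9.9343 Fy=-12.0110 x'=-10.0131 y'=1.5978

F_att = 1·(g−p) = 1·(10,-12) = (10.0000,-12.0000)
o1: d²=533 > ρ²=41 → inactive
o2: d²=445 > ρ²=41 → inactive
o3: d²=37 ≤ ρ²=41; F_rep = 15·(-6,-1)/37² = (-0.0657,-0.0110)
F = F_att + ΣF_rep = (9.9343,-12.0110)
p' = p + 1/5·F = (-10.0131,1.5978)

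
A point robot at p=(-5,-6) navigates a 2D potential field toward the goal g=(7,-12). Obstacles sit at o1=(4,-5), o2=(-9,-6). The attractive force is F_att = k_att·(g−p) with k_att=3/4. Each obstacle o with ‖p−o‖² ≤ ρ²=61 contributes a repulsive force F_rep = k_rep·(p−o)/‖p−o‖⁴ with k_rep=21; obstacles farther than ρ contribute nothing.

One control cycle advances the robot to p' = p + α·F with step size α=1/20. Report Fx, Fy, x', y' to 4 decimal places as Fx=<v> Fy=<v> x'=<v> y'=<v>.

Fx=9.3281 Fy=-4.5000 x'=-4.5336 y'=-6.2250

F_att = 3/4·(g−p) = 3/4·(12,-6) = (9.0000,-4.5000)
o1: d²=82 > ρ²=61 → inactive
o2: d²=16 ≤ ρ²=61; F_rep = 21·(4,0)/16² = (0.3281,0.0000)
F = F_att + ΣF_rep = (9.3281,-4.5000)
p' = p + 1/20·F = (-4.5336,-6.2250)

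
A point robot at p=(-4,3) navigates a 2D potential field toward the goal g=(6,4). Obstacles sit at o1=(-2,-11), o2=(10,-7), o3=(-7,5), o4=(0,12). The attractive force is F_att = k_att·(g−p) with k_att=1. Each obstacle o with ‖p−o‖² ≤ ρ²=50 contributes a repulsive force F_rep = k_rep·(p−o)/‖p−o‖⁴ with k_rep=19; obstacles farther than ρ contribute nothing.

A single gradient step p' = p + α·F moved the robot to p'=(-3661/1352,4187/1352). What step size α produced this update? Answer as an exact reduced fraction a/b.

F_att = 1·(g−p) = 1·(10,1) = (10.0000,1.0000)
o1: d²=200 > ρ²=50 → inactive
o2: d²=296 > ρ²=50 → inactive
o3: d²=13 ≤ ρ²=50; F_rep = 19·(3,-2)/13² = (0.3373,-0.2249)
o4: d²=97 > ρ²=50 → inactive
F = F_att + ΣF_rep = (10.3373,0.7751)
Δp = p'−p = (1.2922,0.0969); α = Δx/Fx = (1747/1352) / (1747/169) = 1/8
check: Δy/Fy = (131/1352) / (131/169) = 1/8 ✓

α = 1/8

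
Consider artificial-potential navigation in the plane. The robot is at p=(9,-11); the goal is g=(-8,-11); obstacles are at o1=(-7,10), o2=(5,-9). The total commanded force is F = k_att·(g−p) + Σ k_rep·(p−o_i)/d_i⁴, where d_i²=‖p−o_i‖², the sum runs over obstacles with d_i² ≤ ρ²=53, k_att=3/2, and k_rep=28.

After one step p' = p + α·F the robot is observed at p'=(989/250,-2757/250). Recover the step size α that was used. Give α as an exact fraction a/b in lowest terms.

F_att = 3/2·(g−p) = 3/2·(-17,0) = (-25.5000,0.0000)
o1: d²=697 > ρ²=53 → inactive
o2: d²=20 ≤ ρ²=53; F_rep = 28·(4,-2)/20² = (0.2800,-0.1400)
F = F_att + ΣF_rep = (-25.2200,-0.1400)
Δp = p'−p = (-5.0440,-0.0280); α = Δx/Fx = (-1261/250) / (-1261/50) = 1/5
check: Δy/Fy = (-7/250) / (-7/50) = 1/5 ✓

α = 1/5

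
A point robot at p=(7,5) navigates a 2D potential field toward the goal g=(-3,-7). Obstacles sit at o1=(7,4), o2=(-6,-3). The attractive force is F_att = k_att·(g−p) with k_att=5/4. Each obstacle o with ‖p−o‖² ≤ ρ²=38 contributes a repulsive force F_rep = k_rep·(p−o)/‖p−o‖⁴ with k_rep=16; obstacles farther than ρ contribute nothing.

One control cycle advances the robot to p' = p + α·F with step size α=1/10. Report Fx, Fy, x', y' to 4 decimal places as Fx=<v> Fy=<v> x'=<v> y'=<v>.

F_att = 5/4·(g−p) = 5/4·(-10,-12) = (-12.5000,-15.0000)
o1: d²=1 ≤ ρ²=38; F_rep = 16·(0,1)/1² = (0.0000,16.0000)
o2: d²=233 > ρ²=38 → inactive
F = F_att + ΣF_rep = (-12.5000,1.0000)
p' = p + 1/10·F = (5.7500,5.1000)

Fx=-12.5000 Fy=1.0000 x'=5.7500 y'=5.1000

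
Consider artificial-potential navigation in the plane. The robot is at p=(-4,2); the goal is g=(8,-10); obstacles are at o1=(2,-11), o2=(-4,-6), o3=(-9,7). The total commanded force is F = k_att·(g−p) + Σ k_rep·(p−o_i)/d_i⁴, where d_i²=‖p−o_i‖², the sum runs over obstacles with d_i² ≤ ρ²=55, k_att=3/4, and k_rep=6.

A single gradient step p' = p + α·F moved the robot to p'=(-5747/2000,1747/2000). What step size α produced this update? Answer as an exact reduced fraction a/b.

F_att = 3/4·(g−p) = 3/4·(12,-12) = (9.0000,-9.0000)
o1: d²=205 > ρ²=55 → inactive
o2: d²=64 > ρ²=55 → inactive
o3: d²=50 ≤ ρ²=55; F_rep = 6·(5,-5)/50² = (0.0120,-0.0120)
F = F_att + ΣF_rep = (9.0120,-9.0120)
Δp = p'−p = (1.1265,-1.1265); α = Δx/Fx = (2253/2000) / (2253/250) = 1/8
check: Δy/Fy = (-2253/2000) / (-2253/250) = 1/8 ✓

α = 1/8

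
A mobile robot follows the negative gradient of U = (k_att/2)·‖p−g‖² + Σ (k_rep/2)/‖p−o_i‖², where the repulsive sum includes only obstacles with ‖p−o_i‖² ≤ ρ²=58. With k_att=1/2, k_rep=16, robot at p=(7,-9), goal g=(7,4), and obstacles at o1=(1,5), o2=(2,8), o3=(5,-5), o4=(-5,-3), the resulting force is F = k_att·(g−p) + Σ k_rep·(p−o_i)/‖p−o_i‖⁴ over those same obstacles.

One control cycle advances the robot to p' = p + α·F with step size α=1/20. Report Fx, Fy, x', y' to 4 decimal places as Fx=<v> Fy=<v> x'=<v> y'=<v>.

F_att = 1/2·(g−p) = 1/2·(0,13) = (0.0000,6.5000)
o1: d²=232 > ρ²=58 → inactive
o2: d²=314 > ρ²=58 → inactive
o3: d²=20 ≤ ρ²=58; F_rep = 16·(2,-4)/20² = (0.0800,-0.1600)
o4: d²=180 > ρ²=58 → inactive
F = F_att + ΣF_rep = (0.0800,6.3400)
p' = p + 1/20·F = (7.0040,-8.6830)

Fx=0.0800 Fy=6.3400 x'=7.0040 y'=-8.6830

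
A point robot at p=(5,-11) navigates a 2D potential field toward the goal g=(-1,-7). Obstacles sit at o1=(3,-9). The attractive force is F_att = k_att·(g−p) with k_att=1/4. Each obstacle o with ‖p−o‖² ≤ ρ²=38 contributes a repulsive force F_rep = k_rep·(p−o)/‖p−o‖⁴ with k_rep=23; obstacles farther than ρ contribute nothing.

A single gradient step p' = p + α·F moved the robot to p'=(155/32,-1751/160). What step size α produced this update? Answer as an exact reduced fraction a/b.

F_att = 1/4·(g−p) = 1/4·(-6,4) = (-1.5000,1.0000)
o1: d²=8 ≤ ρ²=38; F_rep = 23·(2,-2)/8² = (0.7188,-0.7188)
F = F_att + ΣF_rep = (-0.7812,0.2812)
Δp = p'−p = (-0.1562,0.0563); α = Δx/Fx = (-5/32) / (-25/32) = 1/5
check: Δy/Fy = (9/160) / (9/32) = 1/5 ✓

α = 1/5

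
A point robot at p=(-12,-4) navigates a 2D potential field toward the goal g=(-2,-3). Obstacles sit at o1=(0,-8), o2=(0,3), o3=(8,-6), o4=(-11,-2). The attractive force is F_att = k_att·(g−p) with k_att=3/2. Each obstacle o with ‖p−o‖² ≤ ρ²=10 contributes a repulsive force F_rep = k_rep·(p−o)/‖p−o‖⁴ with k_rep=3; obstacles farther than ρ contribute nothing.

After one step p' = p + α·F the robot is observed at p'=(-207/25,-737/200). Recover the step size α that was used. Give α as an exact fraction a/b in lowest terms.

α = 1/4

F_att = 3/2·(g−p) = 3/2·(10,1) = (15.0000,1.5000)
o1: d²=160 > ρ²=10 → inactive
o2: d²=193 > ρ²=10 → inactive
o3: d²=404 > ρ²=10 → inactive
o4: d²=5 ≤ ρ²=10; F_rep = 3·(-1,-2)/5² = (-0.1200,-0.2400)
F = F_att + ΣF_rep = (14.8800,1.2600)
Δp = p'−p = (3.7200,0.3150); α = Δx/Fx = (93/25) / (372/25) = 1/4
check: Δy/Fy = (63/200) / (63/50) = 1/4 ✓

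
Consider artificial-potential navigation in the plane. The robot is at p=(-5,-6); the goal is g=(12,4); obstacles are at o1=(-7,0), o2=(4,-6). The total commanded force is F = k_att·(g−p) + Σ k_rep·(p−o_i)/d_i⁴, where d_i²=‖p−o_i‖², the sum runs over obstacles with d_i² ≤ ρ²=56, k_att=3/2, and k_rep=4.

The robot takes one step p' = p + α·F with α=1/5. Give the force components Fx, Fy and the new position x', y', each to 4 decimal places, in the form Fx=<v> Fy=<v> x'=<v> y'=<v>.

F_att = 3/2·(g−p) = 3/2·(17,10) = (25.5000,15.0000)
o1: d²=40 ≤ ρ²=56; F_rep = 4·(2,-6)/40² = (0.0050,-0.0150)
o2: d²=81 > ρ²=56 → inactive
F = F_att + ΣF_rep = (25.5050,14.9850)
p' = p + 1/5·F = (0.1010,-3.0030)

Fx=25.5050 Fy=14.9850 x'=0.1010 y'=-3.0030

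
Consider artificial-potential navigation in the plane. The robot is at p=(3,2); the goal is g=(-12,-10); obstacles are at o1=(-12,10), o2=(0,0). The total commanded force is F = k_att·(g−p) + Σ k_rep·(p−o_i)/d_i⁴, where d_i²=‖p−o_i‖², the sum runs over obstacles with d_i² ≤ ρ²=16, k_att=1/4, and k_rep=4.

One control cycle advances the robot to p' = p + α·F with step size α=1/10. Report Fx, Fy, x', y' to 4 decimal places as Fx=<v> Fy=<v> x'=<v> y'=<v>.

Fx=-3.6790 Fy=-2.9527 x'=2.6321 y'=1.7047

F_att = 1/4·(g−p) = 1/4·(-15,-12) = (-3.7500,-3.0000)
o1: d²=289 > ρ²=16 → inactive
o2: d²=13 ≤ ρ²=16; F_rep = 4·(3,2)/13² = (0.0710,0.0473)
F = F_att + ΣF_rep = (-3.6790,-2.9527)
p' = p + 1/10·F = (2.6321,1.7047)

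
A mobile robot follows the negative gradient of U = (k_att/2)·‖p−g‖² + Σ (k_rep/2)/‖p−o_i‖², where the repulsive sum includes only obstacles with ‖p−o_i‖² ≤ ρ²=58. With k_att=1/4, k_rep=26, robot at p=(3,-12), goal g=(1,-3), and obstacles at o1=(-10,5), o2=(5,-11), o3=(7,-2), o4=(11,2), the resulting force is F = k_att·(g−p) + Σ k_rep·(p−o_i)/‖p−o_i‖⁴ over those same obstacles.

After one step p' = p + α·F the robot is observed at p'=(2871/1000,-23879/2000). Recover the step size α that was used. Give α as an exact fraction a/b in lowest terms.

F_att = 1/4·(g−p) = 1/4·(-2,9) = (-0.5000,2.2500)
o1: d²=458 > ρ²=58 → inactive
o2: d²=5 ≤ ρ²=58; F_rep = 26·(-2,-1)/5² = (-2.0800,-1.0400)
o3: d²=116 > ρ²=58 → inactive
o4: d²=260 > ρ²=58 → inactive
F = F_att + ΣF_rep = (-2.5800,1.2100)
Δp = p'−p = (-0.1290,0.0605); α = Δx/Fx = (-129/1000) / (-129/50) = 1/20
check: Δy/Fy = (121/2000) / (121/100) = 1/20 ✓

α = 1/20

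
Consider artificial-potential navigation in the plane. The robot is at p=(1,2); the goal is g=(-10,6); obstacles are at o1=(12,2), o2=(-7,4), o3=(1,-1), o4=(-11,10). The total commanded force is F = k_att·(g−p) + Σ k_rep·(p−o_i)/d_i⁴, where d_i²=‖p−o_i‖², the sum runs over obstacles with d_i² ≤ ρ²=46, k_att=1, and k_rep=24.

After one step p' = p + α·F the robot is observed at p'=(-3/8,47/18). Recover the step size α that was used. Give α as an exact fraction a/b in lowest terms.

F_att = 1·(g−p) = 1·(-11,4) = (-11.0000,4.0000)
o1: d²=121 > ρ²=46 → inactive
o2: d²=68 > ρ²=46 → inactive
o3: d²=9 ≤ ρ²=46; F_rep = 24·(0,3)/9² = (0.0000,0.8889)
o4: d²=208 > ρ²=46 → inactive
F = F_att + ΣF_rep = (-11.0000,4.8889)
Δp = p'−p = (-1.3750,0.6111); α = Δx/Fx = (-11/8) / (-11) = 1/8
check: Δy/Fy = (11/18) / (44/9) = 1/8 ✓

α = 1/8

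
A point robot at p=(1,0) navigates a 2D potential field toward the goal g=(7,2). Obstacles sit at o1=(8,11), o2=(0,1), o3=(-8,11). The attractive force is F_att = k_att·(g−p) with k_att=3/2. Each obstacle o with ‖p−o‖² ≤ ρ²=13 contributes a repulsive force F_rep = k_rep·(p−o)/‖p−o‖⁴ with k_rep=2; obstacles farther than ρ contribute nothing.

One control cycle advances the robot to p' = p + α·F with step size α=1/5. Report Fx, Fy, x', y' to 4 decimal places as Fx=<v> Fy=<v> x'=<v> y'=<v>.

F_att = 3/2·(g−p) = 3/2·(6,2) = (9.0000,3.0000)
o1: d²=170 > ρ²=13 → inactive
o2: d²=2 ≤ ρ²=13; F_rep = 2·(1,-1)/2² = (0.5000,-0.5000)
o3: d²=202 > ρ²=13 → inactive
F = F_att + ΣF_rep = (9.5000,2.5000)
p' = p + 1/5·F = (2.9000,0.5000)

Fx=9.5000 Fy=2.5000 x'=2.9000 y'=0.5000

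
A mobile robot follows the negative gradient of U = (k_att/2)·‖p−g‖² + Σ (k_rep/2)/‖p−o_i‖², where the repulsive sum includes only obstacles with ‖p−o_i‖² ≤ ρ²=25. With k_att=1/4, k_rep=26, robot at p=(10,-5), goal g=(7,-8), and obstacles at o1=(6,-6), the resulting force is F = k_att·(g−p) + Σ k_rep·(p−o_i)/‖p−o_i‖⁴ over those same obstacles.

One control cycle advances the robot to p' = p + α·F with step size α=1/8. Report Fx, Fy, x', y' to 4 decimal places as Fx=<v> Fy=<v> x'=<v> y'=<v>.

F_att = 1/4·(g−p) = 1/4·(-3,-3) = (-0.7500,-0.7500)
o1: d²=17 ≤ ρ²=25; F_rep = 26·(4,1)/17² = (0.3599,0.0900)
F = F_att + ΣF_rep = (-0.3901,-0.6600)
p' = p + 1/8·F = (9.9512,-5.0825)

Fx=-0.3901 Fy=-0.6600 x'=9.9512 y'=-5.0825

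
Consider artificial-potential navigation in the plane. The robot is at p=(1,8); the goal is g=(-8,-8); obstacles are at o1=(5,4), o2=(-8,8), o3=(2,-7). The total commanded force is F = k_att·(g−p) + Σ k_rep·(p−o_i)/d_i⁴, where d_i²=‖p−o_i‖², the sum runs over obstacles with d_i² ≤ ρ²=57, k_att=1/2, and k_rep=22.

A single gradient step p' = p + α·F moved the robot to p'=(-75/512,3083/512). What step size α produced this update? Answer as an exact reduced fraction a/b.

F_att = 1/2·(g−p) = 1/2·(-9,-16) = (-4.5000,-8.0000)
o1: d²=32 ≤ ρ²=57; F_rep = 22·(-4,4)/32² = (-0.0859,0.0859)
o2: d²=81 > ρ²=57 → inactive
o3: d²=226 > ρ²=57 → inactive
F = F_att + ΣF_rep = (-4.5859,-7.9141)
Δp = p'−p = (-1.1465,-1.9785); α = Δx/Fx = (-587/512) / (-587/128) = 1/4
check: Δy/Fy = (-1013/512) / (-1013/128) = 1/4 ✓

α = 1/4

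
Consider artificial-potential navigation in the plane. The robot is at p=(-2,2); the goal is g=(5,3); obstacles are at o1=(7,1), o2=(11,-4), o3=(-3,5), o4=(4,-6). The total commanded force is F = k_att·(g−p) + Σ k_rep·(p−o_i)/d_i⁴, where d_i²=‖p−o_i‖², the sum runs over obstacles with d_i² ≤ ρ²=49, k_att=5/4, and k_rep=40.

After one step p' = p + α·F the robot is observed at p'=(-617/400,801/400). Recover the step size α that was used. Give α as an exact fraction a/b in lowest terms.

α = 1/20

F_att = 5/4·(g−p) = 5/4·(7,1) = (8.7500,1.2500)
o1: d²=82 > ρ²=49 → inactive
o2: d²=205 > ρ²=49 → inactive
o3: d²=10 ≤ ρ²=49; F_rep = 40·(1,-3)/10² = (0.4000,-1.2000)
o4: d²=100 > ρ²=49 → inactive
F = F_att + ΣF_rep = (9.1500,0.0500)
Δp = p'−p = (0.4575,0.0025); α = Δx/Fx = (183/400) / (183/20) = 1/20
check: Δy/Fy = (1/400) / (1/20) = 1/20 ✓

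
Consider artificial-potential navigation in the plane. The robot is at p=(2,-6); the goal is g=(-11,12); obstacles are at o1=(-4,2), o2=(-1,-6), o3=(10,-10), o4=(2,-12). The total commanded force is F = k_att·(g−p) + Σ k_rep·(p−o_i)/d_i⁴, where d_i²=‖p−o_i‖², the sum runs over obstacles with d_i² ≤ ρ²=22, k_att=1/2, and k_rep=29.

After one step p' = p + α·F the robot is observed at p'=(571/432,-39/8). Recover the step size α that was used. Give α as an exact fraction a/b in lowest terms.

F_att = 1/2·(g−p) = 1/2·(-13,18) = (-6.5000,9.0000)
o1: d²=100 > ρ²=22 → inactive
o2: d²=9 ≤ ρ²=22; F_rep = 29·(3,0)/9² = (1.0741,0.0000)
o3: d²=80 > ρ²=22 → inactive
o4: d²=36 > ρ²=22 → inactive
F = F_att + ΣF_rep = (-5.4259,9.0000)
Δp = p'−p = (-0.6782,1.1250); α = Δx/Fx = (-293/432) / (-293/54) = 1/8
check: Δy/Fy = (9/8) / (9) = 1/8 ✓

α = 1/8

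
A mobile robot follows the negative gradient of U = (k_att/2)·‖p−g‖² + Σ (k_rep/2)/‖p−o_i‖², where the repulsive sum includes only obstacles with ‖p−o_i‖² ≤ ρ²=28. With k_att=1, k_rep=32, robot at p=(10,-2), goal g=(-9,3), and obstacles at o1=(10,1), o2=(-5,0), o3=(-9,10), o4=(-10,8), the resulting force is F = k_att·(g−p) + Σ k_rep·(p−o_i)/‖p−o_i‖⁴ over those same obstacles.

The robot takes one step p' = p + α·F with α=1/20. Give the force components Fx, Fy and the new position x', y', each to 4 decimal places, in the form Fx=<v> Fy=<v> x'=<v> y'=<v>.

Fx=-19.0000 Fy=3.8148 x'=9.0500 y'=-1.8093

F_att = 1·(g−p) = 1·(-19,5) = (-19.0000,5.0000)
o1: d²=9 ≤ ρ²=28; F_rep = 32·(0,-3)/9² = (0.0000,-1.1852)
o2: d²=229 > ρ²=28 → inactive
o3: d²=505 > ρ²=28 → inactive
o4: d²=500 > ρ²=28 → inactive
F = F_att + ΣF_rep = (-19.0000,3.8148)
p' = p + 1/20·F = (9.0500,-1.8093)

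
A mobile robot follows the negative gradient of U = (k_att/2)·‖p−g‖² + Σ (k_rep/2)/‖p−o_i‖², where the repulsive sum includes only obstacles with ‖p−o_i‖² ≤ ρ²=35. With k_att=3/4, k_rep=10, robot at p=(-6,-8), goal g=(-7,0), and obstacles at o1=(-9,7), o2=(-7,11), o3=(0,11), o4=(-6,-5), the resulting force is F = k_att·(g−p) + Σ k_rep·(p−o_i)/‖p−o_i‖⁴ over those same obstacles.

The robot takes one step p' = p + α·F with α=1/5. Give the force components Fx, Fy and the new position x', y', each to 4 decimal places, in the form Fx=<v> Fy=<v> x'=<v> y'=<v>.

F_att = 3/4·(g−p) = 3/4·(-1,8) = (-0.7500,6.0000)
o1: d²=234 > ρ²=35 → inactive
o2: d²=362 > ρ²=35 → inactive
o3: d²=397 > ρ²=35 → inactive
o4: d²=9 ≤ ρ²=35; F_rep = 10·(0,-3)/9² = (0.0000,-0.3704)
F = F_att + ΣF_rep = (-0.7500,5.6296)
p' = p + 1/5·F = (-6.1500,-6.8741)

Fx=-0.7500 Fy=5.6296 x'=-6.1500 y'=-6.8741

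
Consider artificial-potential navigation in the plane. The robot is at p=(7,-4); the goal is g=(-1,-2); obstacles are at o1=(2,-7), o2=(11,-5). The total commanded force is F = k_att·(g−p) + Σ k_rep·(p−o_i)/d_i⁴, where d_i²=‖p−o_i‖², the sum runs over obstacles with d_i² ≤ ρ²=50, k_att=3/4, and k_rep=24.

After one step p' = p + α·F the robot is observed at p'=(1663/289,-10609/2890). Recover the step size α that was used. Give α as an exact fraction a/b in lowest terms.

F_att = 3/4·(g−p) = 3/4·(-8,2) = (-6.0000,1.5000)
o1: d²=34 ≤ ρ²=50; F_rep = 24·(5,3)/34² = (0.1038,0.0623)
o2: d²=17 ≤ ρ²=50; F_rep = 24·(-4,1)/17² = (-0.3322,0.0830)
F = F_att + ΣF_rep = (-6.2284,1.6453)
Δp = p'−p = (-1.2457,0.3291); α = Δx/Fx = (-360/289) / (-1800/289) = 1/5
check: Δy/Fy = (951/2890) / (951/578) = 1/5 ✓

α = 1/5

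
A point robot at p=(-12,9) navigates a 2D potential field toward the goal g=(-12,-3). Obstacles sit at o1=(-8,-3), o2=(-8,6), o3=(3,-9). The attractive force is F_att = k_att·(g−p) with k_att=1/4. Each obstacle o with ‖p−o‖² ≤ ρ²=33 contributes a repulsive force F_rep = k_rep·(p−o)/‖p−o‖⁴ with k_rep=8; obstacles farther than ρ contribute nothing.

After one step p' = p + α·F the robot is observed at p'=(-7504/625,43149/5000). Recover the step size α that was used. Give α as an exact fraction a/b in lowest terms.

F_att = 1/4·(g−p) = 1/4·(0,-12) = (0.0000,-3.0000)
o1: d²=160 > ρ²=33 → inactive
o2: d²=25 ≤ ρ²=33; F_rep = 8·(-4,3)/25² = (-0.0512,0.0384)
o3: d²=549 > ρ²=33 → inactive
F = F_att + ΣF_rep = (-0.0512,-2.9616)
Δp = p'−p = (-0.0064,-0.3702); α = Δx/Fx = (-4/625) / (-32/625) = 1/8
check: Δy/Fy = (-1851/5000) / (-1851/625) = 1/8 ✓

α = 1/8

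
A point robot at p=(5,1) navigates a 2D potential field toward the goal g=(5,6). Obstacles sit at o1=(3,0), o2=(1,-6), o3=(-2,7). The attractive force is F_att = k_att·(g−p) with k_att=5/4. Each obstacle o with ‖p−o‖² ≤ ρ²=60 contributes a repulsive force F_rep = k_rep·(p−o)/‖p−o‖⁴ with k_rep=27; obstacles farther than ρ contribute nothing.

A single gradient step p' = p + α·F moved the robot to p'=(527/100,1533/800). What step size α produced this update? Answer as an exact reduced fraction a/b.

F_att = 5/4·(g−p) = 5/4·(0,5) = (0.0000,6.2500)
o1: d²=5 ≤ ρ²=60; F_rep = 27·(2,1)/5² = (2.1600,1.0800)
o2: d²=65 > ρ²=60 → inactive
o3: d²=85 > ρ²=60 → inactive
F = F_att + ΣF_rep = (2.1600,7.3300)
Δp = p'−p = (0.2700,0.9163); α = Δx/Fx = (27/100) / (54/25) = 1/8
check: Δy/Fy = (733/800) / (733/100) = 1/8 ✓

α = 1/8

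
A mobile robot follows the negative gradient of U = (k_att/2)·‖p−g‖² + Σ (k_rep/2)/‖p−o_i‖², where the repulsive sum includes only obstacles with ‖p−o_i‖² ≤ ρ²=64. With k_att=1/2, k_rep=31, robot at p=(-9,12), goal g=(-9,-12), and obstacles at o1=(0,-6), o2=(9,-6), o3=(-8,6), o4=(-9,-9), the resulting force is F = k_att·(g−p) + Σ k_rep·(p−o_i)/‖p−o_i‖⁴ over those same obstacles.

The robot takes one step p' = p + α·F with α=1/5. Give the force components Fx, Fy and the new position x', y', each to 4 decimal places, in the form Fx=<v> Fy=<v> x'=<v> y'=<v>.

F_att = 1/2·(g−p) = 1/2·(0,-24) = (0.0000,-12.0000)
o1: d²=405 > ρ²=64 → inactive
o2: d²=648 > ρ²=64 → inactive
o3: d²=37 ≤ ρ²=64; F_rep = 31·(-1,6)/37² = (-0.0226,0.1359)
o4: d²=441 > ρ²=64 → inactive
F = F_att + ΣF_rep = (-0.0226,-11.8641)
p' = p + 1/5·F = (-9.0045,9.6272)

Fx=-0.0226 Fy=-11.8641 x'=-9.0045 y'=9.6272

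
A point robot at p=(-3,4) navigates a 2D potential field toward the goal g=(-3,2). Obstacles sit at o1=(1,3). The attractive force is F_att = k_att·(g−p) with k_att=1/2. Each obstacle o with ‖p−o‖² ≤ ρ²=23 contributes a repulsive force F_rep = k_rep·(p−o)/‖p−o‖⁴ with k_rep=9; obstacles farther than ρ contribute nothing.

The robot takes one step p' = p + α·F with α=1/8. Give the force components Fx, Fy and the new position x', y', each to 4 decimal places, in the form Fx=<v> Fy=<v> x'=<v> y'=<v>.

F_att = 1/2·(g−p) = 1/2·(0,-2) = (0.0000,-1.0000)
o1: d²=17 ≤ ρ²=23; F_rep = 9·(-4,1)/17² = (-0.1246,0.0311)
F = F_att + ΣF_rep = (-0.1246,-0.9689)
p' = p + 1/8·F = (-3.0156,3.8789)

Fx=-0.1246 Fy=-0.9689 x'=-3.0156 y'=3.8789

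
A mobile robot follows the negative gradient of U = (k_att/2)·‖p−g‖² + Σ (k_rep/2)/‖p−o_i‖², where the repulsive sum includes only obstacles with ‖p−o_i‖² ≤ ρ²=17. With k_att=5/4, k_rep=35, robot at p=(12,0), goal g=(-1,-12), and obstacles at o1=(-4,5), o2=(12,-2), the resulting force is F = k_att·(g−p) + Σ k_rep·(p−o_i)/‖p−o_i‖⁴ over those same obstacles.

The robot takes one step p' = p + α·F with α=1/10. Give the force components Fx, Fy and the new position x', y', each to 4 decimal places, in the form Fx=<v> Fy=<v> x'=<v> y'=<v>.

F_att = 5/4·(g−p) = 5/4·(-13,-12) = (-16.2500,-15.0000)
o1: d²=281 > ρ²=17 → inactive
o2: d²=4 ≤ ρ²=17; F_rep = 35·(0,2)/4² = (0.0000,4.3750)
F = F_att + ΣF_rep = (-16.2500,-10.6250)
p' = p + 1/10·F = (10.3750,-1.0625)

Fx=-16.2500 Fy=-10.6250 x'=10.3750 y'=-1.0625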